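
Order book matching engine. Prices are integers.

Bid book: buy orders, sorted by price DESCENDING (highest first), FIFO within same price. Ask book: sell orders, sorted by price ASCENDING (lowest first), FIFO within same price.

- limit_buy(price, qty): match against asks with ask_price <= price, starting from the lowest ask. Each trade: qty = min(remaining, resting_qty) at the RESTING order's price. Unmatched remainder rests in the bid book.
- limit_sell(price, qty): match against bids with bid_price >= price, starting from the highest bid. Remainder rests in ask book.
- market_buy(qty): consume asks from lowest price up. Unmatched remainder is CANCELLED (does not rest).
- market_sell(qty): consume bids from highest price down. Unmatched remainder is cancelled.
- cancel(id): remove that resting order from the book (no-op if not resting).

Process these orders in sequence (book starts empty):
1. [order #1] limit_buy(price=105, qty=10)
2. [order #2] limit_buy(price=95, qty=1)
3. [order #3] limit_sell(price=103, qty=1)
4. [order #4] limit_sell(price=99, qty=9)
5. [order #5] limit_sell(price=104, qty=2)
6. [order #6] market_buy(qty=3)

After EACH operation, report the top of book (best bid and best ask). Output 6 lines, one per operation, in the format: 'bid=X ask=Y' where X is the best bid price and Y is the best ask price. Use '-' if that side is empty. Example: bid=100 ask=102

Answer: bid=105 ask=-
bid=105 ask=-
bid=105 ask=-
bid=95 ask=-
bid=95 ask=104
bid=95 ask=-

Derivation:
After op 1 [order #1] limit_buy(price=105, qty=10): fills=none; bids=[#1:10@105] asks=[-]
After op 2 [order #2] limit_buy(price=95, qty=1): fills=none; bids=[#1:10@105 #2:1@95] asks=[-]
After op 3 [order #3] limit_sell(price=103, qty=1): fills=#1x#3:1@105; bids=[#1:9@105 #2:1@95] asks=[-]
After op 4 [order #4] limit_sell(price=99, qty=9): fills=#1x#4:9@105; bids=[#2:1@95] asks=[-]
After op 5 [order #5] limit_sell(price=104, qty=2): fills=none; bids=[#2:1@95] asks=[#5:2@104]
After op 6 [order #6] market_buy(qty=3): fills=#6x#5:2@104; bids=[#2:1@95] asks=[-]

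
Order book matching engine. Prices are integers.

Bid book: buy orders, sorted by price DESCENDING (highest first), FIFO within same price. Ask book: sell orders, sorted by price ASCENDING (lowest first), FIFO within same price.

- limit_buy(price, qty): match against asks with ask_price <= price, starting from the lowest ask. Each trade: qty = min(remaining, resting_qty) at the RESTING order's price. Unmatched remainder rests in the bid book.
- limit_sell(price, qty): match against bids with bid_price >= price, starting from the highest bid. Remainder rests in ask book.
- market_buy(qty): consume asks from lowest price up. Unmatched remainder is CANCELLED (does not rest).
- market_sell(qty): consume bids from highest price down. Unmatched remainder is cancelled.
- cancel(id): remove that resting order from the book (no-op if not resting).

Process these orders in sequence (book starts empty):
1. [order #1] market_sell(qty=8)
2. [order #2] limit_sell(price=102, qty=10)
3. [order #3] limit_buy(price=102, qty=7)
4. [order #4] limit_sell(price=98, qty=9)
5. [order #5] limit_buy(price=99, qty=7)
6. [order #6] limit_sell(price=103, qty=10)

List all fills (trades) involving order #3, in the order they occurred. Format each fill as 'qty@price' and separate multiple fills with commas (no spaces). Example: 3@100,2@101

After op 1 [order #1] market_sell(qty=8): fills=none; bids=[-] asks=[-]
After op 2 [order #2] limit_sell(price=102, qty=10): fills=none; bids=[-] asks=[#2:10@102]
After op 3 [order #3] limit_buy(price=102, qty=7): fills=#3x#2:7@102; bids=[-] asks=[#2:3@102]
After op 4 [order #4] limit_sell(price=98, qty=9): fills=none; bids=[-] asks=[#4:9@98 #2:3@102]
After op 5 [order #5] limit_buy(price=99, qty=7): fills=#5x#4:7@98; bids=[-] asks=[#4:2@98 #2:3@102]
After op 6 [order #6] limit_sell(price=103, qty=10): fills=none; bids=[-] asks=[#4:2@98 #2:3@102 #6:10@103]

Answer: 7@102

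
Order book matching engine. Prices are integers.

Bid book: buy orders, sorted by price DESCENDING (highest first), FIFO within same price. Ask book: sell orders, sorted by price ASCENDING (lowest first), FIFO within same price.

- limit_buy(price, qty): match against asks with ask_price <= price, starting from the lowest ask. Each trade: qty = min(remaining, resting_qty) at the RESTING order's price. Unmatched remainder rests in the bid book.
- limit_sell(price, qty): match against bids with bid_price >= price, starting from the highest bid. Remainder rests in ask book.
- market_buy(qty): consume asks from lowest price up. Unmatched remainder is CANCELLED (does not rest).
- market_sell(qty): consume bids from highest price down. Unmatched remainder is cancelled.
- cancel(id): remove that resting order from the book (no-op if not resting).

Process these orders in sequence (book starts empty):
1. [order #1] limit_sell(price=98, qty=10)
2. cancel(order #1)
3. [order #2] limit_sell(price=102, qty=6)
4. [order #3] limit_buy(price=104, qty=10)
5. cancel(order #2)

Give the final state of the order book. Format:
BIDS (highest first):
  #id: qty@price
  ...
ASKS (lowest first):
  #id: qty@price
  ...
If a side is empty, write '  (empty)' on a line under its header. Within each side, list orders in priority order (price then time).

Answer: BIDS (highest first):
  #3: 4@104
ASKS (lowest first):
  (empty)

Derivation:
After op 1 [order #1] limit_sell(price=98, qty=10): fills=none; bids=[-] asks=[#1:10@98]
After op 2 cancel(order #1): fills=none; bids=[-] asks=[-]
After op 3 [order #2] limit_sell(price=102, qty=6): fills=none; bids=[-] asks=[#2:6@102]
After op 4 [order #3] limit_buy(price=104, qty=10): fills=#3x#2:6@102; bids=[#3:4@104] asks=[-]
After op 5 cancel(order #2): fills=none; bids=[#3:4@104] asks=[-]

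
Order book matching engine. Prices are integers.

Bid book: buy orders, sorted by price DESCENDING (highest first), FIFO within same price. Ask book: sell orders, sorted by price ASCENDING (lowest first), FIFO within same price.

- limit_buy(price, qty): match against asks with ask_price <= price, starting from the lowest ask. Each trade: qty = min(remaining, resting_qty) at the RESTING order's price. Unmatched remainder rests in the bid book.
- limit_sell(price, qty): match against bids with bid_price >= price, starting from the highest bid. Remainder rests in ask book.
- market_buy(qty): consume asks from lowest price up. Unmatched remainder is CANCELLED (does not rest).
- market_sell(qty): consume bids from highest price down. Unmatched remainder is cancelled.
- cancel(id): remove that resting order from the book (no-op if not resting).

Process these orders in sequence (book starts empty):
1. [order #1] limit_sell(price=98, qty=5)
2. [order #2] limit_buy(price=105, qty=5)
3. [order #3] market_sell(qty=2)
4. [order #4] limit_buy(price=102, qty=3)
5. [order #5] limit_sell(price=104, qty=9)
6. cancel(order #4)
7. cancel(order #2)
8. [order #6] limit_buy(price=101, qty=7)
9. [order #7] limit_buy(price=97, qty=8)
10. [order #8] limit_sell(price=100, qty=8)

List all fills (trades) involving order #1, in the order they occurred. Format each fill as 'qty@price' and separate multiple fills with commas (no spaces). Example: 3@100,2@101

Answer: 5@98

Derivation:
After op 1 [order #1] limit_sell(price=98, qty=5): fills=none; bids=[-] asks=[#1:5@98]
After op 2 [order #2] limit_buy(price=105, qty=5): fills=#2x#1:5@98; bids=[-] asks=[-]
After op 3 [order #3] market_sell(qty=2): fills=none; bids=[-] asks=[-]
After op 4 [order #4] limit_buy(price=102, qty=3): fills=none; bids=[#4:3@102] asks=[-]
After op 5 [order #5] limit_sell(price=104, qty=9): fills=none; bids=[#4:3@102] asks=[#5:9@104]
After op 6 cancel(order #4): fills=none; bids=[-] asks=[#5:9@104]
After op 7 cancel(order #2): fills=none; bids=[-] asks=[#5:9@104]
After op 8 [order #6] limit_buy(price=101, qty=7): fills=none; bids=[#6:7@101] asks=[#5:9@104]
After op 9 [order #7] limit_buy(price=97, qty=8): fills=none; bids=[#6:7@101 #7:8@97] asks=[#5:9@104]
After op 10 [order #8] limit_sell(price=100, qty=8): fills=#6x#8:7@101; bids=[#7:8@97] asks=[#8:1@100 #5:9@104]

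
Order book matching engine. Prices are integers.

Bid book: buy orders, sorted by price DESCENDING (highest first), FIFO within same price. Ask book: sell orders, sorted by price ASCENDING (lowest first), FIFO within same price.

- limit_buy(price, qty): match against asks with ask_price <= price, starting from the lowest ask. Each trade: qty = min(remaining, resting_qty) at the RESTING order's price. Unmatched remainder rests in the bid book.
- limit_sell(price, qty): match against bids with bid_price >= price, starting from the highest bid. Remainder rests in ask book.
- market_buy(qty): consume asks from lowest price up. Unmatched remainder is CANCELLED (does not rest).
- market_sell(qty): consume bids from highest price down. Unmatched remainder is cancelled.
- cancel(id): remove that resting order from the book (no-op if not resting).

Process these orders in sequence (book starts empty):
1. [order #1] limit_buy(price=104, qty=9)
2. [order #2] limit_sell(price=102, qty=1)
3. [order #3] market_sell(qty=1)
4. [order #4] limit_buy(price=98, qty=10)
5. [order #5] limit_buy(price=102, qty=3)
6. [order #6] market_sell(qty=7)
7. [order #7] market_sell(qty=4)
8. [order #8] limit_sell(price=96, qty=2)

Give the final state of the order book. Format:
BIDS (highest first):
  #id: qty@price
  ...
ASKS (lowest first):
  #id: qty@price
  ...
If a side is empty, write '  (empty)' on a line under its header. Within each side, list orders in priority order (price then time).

Answer: BIDS (highest first):
  #4: 7@98
ASKS (lowest first):
  (empty)

Derivation:
After op 1 [order #1] limit_buy(price=104, qty=9): fills=none; bids=[#1:9@104] asks=[-]
After op 2 [order #2] limit_sell(price=102, qty=1): fills=#1x#2:1@104; bids=[#1:8@104] asks=[-]
After op 3 [order #3] market_sell(qty=1): fills=#1x#3:1@104; bids=[#1:7@104] asks=[-]
After op 4 [order #4] limit_buy(price=98, qty=10): fills=none; bids=[#1:7@104 #4:10@98] asks=[-]
After op 5 [order #5] limit_buy(price=102, qty=3): fills=none; bids=[#1:7@104 #5:3@102 #4:10@98] asks=[-]
After op 6 [order #6] market_sell(qty=7): fills=#1x#6:7@104; bids=[#5:3@102 #4:10@98] asks=[-]
After op 7 [order #7] market_sell(qty=4): fills=#5x#7:3@102 #4x#7:1@98; bids=[#4:9@98] asks=[-]
After op 8 [order #8] limit_sell(price=96, qty=2): fills=#4x#8:2@98; bids=[#4:7@98] asks=[-]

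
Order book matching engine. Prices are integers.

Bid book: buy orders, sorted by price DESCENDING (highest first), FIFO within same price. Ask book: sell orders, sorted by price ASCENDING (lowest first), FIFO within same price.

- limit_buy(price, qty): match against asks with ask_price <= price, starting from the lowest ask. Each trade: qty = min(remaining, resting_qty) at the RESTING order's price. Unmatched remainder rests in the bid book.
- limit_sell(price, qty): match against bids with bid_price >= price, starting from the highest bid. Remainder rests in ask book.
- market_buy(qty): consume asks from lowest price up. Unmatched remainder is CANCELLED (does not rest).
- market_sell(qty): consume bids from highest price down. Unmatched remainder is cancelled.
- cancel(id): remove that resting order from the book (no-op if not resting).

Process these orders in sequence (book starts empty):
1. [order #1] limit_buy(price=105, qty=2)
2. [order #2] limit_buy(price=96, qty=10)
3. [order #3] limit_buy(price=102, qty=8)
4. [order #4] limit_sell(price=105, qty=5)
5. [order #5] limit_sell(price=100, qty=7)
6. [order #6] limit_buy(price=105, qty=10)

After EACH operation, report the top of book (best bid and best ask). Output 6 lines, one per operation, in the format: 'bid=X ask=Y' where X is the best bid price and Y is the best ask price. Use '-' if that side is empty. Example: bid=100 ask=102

After op 1 [order #1] limit_buy(price=105, qty=2): fills=none; bids=[#1:2@105] asks=[-]
After op 2 [order #2] limit_buy(price=96, qty=10): fills=none; bids=[#1:2@105 #2:10@96] asks=[-]
After op 3 [order #3] limit_buy(price=102, qty=8): fills=none; bids=[#1:2@105 #3:8@102 #2:10@96] asks=[-]
After op 4 [order #4] limit_sell(price=105, qty=5): fills=#1x#4:2@105; bids=[#3:8@102 #2:10@96] asks=[#4:3@105]
After op 5 [order #5] limit_sell(price=100, qty=7): fills=#3x#5:7@102; bids=[#3:1@102 #2:10@96] asks=[#4:3@105]
After op 6 [order #6] limit_buy(price=105, qty=10): fills=#6x#4:3@105; bids=[#6:7@105 #3:1@102 #2:10@96] asks=[-]

Answer: bid=105 ask=-
bid=105 ask=-
bid=105 ask=-
bid=102 ask=105
bid=102 ask=105
bid=105 ask=-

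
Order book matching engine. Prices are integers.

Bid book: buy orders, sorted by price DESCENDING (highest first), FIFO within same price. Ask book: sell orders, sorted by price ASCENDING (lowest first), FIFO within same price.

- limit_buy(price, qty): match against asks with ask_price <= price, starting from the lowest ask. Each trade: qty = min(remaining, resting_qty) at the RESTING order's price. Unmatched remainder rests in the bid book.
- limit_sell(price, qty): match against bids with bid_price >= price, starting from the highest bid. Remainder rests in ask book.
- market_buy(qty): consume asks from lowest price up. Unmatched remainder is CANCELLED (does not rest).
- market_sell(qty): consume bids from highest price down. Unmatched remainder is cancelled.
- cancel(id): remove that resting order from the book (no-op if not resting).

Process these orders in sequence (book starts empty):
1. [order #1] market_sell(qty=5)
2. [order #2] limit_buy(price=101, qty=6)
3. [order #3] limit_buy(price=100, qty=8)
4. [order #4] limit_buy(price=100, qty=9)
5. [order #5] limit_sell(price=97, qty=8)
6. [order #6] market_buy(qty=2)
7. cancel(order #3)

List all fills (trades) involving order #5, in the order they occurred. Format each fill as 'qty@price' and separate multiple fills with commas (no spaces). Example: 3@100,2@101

Answer: 6@101,2@100

Derivation:
After op 1 [order #1] market_sell(qty=5): fills=none; bids=[-] asks=[-]
After op 2 [order #2] limit_buy(price=101, qty=6): fills=none; bids=[#2:6@101] asks=[-]
After op 3 [order #3] limit_buy(price=100, qty=8): fills=none; bids=[#2:6@101 #3:8@100] asks=[-]
After op 4 [order #4] limit_buy(price=100, qty=9): fills=none; bids=[#2:6@101 #3:8@100 #4:9@100] asks=[-]
After op 5 [order #5] limit_sell(price=97, qty=8): fills=#2x#5:6@101 #3x#5:2@100; bids=[#3:6@100 #4:9@100] asks=[-]
After op 6 [order #6] market_buy(qty=2): fills=none; bids=[#3:6@100 #4:9@100] asks=[-]
After op 7 cancel(order #3): fills=none; bids=[#4:9@100] asks=[-]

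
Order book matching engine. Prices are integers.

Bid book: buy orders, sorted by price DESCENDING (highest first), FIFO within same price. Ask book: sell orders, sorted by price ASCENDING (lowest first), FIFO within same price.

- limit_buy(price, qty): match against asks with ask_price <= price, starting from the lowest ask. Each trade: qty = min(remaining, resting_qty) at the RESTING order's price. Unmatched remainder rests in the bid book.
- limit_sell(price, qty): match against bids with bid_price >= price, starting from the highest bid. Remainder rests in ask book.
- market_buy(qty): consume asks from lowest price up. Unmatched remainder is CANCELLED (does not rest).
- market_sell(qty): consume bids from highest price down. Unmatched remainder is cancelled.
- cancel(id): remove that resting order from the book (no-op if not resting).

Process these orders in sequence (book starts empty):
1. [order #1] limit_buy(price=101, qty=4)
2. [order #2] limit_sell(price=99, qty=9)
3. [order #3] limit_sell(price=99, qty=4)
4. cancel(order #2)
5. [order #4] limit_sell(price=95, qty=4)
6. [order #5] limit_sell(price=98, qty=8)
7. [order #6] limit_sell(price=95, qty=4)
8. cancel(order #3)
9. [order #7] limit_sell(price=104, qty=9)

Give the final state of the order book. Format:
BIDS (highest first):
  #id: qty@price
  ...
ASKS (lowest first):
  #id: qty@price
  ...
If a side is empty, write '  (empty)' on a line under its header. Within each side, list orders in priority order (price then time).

Answer: BIDS (highest first):
  (empty)
ASKS (lowest first):
  #4: 4@95
  #6: 4@95
  #5: 8@98
  #7: 9@104

Derivation:
After op 1 [order #1] limit_buy(price=101, qty=4): fills=none; bids=[#1:4@101] asks=[-]
After op 2 [order #2] limit_sell(price=99, qty=9): fills=#1x#2:4@101; bids=[-] asks=[#2:5@99]
After op 3 [order #3] limit_sell(price=99, qty=4): fills=none; bids=[-] asks=[#2:5@99 #3:4@99]
After op 4 cancel(order #2): fills=none; bids=[-] asks=[#3:4@99]
After op 5 [order #4] limit_sell(price=95, qty=4): fills=none; bids=[-] asks=[#4:4@95 #3:4@99]
After op 6 [order #5] limit_sell(price=98, qty=8): fills=none; bids=[-] asks=[#4:4@95 #5:8@98 #3:4@99]
After op 7 [order #6] limit_sell(price=95, qty=4): fills=none; bids=[-] asks=[#4:4@95 #6:4@95 #5:8@98 #3:4@99]
After op 8 cancel(order #3): fills=none; bids=[-] asks=[#4:4@95 #6:4@95 #5:8@98]
After op 9 [order #7] limit_sell(price=104, qty=9): fills=none; bids=[-] asks=[#4:4@95 #6:4@95 #5:8@98 #7:9@104]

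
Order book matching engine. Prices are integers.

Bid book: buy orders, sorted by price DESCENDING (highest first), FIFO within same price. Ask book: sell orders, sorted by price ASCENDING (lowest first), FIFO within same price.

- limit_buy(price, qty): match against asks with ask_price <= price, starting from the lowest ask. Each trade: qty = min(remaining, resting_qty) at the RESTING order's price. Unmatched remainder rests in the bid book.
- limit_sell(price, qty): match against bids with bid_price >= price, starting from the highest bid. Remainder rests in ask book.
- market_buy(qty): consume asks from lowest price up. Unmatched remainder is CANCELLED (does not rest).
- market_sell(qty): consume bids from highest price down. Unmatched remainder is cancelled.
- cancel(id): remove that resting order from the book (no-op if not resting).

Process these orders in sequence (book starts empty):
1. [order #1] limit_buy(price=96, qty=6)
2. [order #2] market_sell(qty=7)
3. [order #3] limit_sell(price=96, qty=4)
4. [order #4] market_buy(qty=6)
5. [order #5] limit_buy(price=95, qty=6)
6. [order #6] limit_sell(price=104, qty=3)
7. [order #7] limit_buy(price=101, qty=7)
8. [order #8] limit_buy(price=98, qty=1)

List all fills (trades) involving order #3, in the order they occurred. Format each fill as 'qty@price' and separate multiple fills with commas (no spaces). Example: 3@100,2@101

After op 1 [order #1] limit_buy(price=96, qty=6): fills=none; bids=[#1:6@96] asks=[-]
After op 2 [order #2] market_sell(qty=7): fills=#1x#2:6@96; bids=[-] asks=[-]
After op 3 [order #3] limit_sell(price=96, qty=4): fills=none; bids=[-] asks=[#3:4@96]
After op 4 [order #4] market_buy(qty=6): fills=#4x#3:4@96; bids=[-] asks=[-]
After op 5 [order #5] limit_buy(price=95, qty=6): fills=none; bids=[#5:6@95] asks=[-]
After op 6 [order #6] limit_sell(price=104, qty=3): fills=none; bids=[#5:6@95] asks=[#6:3@104]
After op 7 [order #7] limit_buy(price=101, qty=7): fills=none; bids=[#7:7@101 #5:6@95] asks=[#6:3@104]
After op 8 [order #8] limit_buy(price=98, qty=1): fills=none; bids=[#7:7@101 #8:1@98 #5:6@95] asks=[#6:3@104]

Answer: 4@96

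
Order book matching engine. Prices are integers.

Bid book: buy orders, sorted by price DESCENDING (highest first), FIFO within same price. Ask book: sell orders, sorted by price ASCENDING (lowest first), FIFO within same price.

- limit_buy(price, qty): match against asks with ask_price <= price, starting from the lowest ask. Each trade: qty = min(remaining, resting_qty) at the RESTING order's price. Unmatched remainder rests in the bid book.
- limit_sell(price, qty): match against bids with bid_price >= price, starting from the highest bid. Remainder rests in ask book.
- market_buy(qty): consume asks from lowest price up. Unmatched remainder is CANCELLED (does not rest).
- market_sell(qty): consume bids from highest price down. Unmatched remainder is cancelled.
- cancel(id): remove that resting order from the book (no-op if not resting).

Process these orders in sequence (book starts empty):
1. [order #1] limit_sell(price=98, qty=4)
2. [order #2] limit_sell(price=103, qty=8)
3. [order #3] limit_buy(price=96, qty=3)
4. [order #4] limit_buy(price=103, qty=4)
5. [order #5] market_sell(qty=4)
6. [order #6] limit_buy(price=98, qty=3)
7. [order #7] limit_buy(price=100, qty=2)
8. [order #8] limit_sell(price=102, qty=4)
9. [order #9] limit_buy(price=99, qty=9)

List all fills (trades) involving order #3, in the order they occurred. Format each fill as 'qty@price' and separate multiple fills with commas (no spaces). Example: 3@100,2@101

After op 1 [order #1] limit_sell(price=98, qty=4): fills=none; bids=[-] asks=[#1:4@98]
After op 2 [order #2] limit_sell(price=103, qty=8): fills=none; bids=[-] asks=[#1:4@98 #2:8@103]
After op 3 [order #3] limit_buy(price=96, qty=3): fills=none; bids=[#3:3@96] asks=[#1:4@98 #2:8@103]
After op 4 [order #4] limit_buy(price=103, qty=4): fills=#4x#1:4@98; bids=[#3:3@96] asks=[#2:8@103]
After op 5 [order #5] market_sell(qty=4): fills=#3x#5:3@96; bids=[-] asks=[#2:8@103]
After op 6 [order #6] limit_buy(price=98, qty=3): fills=none; bids=[#6:3@98] asks=[#2:8@103]
After op 7 [order #7] limit_buy(price=100, qty=2): fills=none; bids=[#7:2@100 #6:3@98] asks=[#2:8@103]
After op 8 [order #8] limit_sell(price=102, qty=4): fills=none; bids=[#7:2@100 #6:3@98] asks=[#8:4@102 #2:8@103]
After op 9 [order #9] limit_buy(price=99, qty=9): fills=none; bids=[#7:2@100 #9:9@99 #6:3@98] asks=[#8:4@102 #2:8@103]

Answer: 3@96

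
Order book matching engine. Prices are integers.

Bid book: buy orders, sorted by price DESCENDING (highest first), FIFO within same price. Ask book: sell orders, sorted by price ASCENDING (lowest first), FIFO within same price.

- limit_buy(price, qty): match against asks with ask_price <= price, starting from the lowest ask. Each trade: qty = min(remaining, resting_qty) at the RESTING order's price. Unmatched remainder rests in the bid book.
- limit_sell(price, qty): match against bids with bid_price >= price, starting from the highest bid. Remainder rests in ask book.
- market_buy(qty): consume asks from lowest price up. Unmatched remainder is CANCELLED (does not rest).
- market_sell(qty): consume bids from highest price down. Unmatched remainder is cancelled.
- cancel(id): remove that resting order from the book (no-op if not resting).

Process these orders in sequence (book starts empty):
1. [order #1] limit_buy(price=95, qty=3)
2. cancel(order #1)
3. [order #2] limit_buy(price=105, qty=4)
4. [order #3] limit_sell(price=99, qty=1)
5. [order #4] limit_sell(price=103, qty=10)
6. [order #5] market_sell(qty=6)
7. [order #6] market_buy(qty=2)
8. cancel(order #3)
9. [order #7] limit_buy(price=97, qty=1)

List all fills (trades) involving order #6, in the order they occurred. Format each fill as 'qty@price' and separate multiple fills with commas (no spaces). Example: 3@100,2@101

After op 1 [order #1] limit_buy(price=95, qty=3): fills=none; bids=[#1:3@95] asks=[-]
After op 2 cancel(order #1): fills=none; bids=[-] asks=[-]
After op 3 [order #2] limit_buy(price=105, qty=4): fills=none; bids=[#2:4@105] asks=[-]
After op 4 [order #3] limit_sell(price=99, qty=1): fills=#2x#3:1@105; bids=[#2:3@105] asks=[-]
After op 5 [order #4] limit_sell(price=103, qty=10): fills=#2x#4:3@105; bids=[-] asks=[#4:7@103]
After op 6 [order #5] market_sell(qty=6): fills=none; bids=[-] asks=[#4:7@103]
After op 7 [order #6] market_buy(qty=2): fills=#6x#4:2@103; bids=[-] asks=[#4:5@103]
After op 8 cancel(order #3): fills=none; bids=[-] asks=[#4:5@103]
After op 9 [order #7] limit_buy(price=97, qty=1): fills=none; bids=[#7:1@97] asks=[#4:5@103]

Answer: 2@103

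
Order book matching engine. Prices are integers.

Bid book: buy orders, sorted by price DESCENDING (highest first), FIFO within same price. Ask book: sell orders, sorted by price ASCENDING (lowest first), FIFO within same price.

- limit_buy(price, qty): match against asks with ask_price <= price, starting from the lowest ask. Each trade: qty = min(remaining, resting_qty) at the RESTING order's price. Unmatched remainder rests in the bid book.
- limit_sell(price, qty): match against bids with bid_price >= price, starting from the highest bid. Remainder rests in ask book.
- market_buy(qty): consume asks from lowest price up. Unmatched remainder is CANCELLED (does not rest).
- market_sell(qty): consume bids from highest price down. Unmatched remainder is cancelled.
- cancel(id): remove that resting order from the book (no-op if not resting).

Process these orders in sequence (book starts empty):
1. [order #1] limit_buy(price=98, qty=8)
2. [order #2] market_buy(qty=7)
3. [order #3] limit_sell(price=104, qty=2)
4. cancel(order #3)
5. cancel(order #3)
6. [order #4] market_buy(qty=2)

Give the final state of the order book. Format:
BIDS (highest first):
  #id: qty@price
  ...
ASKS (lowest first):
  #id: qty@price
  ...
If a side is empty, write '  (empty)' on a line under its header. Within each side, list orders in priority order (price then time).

Answer: BIDS (highest first):
  #1: 8@98
ASKS (lowest first):
  (empty)

Derivation:
After op 1 [order #1] limit_buy(price=98, qty=8): fills=none; bids=[#1:8@98] asks=[-]
After op 2 [order #2] market_buy(qty=7): fills=none; bids=[#1:8@98] asks=[-]
After op 3 [order #3] limit_sell(price=104, qty=2): fills=none; bids=[#1:8@98] asks=[#3:2@104]
After op 4 cancel(order #3): fills=none; bids=[#1:8@98] asks=[-]
After op 5 cancel(order #3): fills=none; bids=[#1:8@98] asks=[-]
After op 6 [order #4] market_buy(qty=2): fills=none; bids=[#1:8@98] asks=[-]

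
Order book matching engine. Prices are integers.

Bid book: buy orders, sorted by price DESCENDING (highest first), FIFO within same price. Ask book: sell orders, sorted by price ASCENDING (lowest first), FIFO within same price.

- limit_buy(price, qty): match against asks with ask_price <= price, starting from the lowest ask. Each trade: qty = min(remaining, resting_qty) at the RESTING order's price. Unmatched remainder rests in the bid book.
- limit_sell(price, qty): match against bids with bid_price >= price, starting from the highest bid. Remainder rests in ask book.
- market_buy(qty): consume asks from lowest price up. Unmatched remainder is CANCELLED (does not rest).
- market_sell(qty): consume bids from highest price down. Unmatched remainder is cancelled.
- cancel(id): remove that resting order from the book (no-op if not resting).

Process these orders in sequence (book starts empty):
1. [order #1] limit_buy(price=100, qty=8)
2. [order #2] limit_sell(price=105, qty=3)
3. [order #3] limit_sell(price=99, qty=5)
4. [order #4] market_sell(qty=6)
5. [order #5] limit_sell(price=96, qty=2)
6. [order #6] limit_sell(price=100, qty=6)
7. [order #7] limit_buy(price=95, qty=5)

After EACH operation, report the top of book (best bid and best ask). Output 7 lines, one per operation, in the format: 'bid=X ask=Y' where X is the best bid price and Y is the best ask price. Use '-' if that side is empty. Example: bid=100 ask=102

Answer: bid=100 ask=-
bid=100 ask=105
bid=100 ask=105
bid=- ask=105
bid=- ask=96
bid=- ask=96
bid=95 ask=96

Derivation:
After op 1 [order #1] limit_buy(price=100, qty=8): fills=none; bids=[#1:8@100] asks=[-]
After op 2 [order #2] limit_sell(price=105, qty=3): fills=none; bids=[#1:8@100] asks=[#2:3@105]
After op 3 [order #3] limit_sell(price=99, qty=5): fills=#1x#3:5@100; bids=[#1:3@100] asks=[#2:3@105]
After op 4 [order #4] market_sell(qty=6): fills=#1x#4:3@100; bids=[-] asks=[#2:3@105]
After op 5 [order #5] limit_sell(price=96, qty=2): fills=none; bids=[-] asks=[#5:2@96 #2:3@105]
After op 6 [order #6] limit_sell(price=100, qty=6): fills=none; bids=[-] asks=[#5:2@96 #6:6@100 #2:3@105]
After op 7 [order #7] limit_buy(price=95, qty=5): fills=none; bids=[#7:5@95] asks=[#5:2@96 #6:6@100 #2:3@105]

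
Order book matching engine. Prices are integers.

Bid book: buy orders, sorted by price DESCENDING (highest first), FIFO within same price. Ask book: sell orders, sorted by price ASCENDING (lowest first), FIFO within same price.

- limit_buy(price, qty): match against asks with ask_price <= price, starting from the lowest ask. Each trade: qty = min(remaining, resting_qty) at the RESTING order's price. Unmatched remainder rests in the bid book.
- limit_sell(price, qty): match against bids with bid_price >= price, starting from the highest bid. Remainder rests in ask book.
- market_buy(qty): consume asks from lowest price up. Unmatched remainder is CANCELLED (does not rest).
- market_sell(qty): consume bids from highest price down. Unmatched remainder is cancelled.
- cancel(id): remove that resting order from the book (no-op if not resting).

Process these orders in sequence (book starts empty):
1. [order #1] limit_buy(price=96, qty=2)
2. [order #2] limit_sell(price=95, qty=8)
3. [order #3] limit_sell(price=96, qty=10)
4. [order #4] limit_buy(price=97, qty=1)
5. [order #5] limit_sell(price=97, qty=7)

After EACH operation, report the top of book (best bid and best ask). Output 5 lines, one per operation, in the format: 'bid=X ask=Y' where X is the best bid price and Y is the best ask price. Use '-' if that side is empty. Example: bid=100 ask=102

Answer: bid=96 ask=-
bid=- ask=95
bid=- ask=95
bid=- ask=95
bid=- ask=95

Derivation:
After op 1 [order #1] limit_buy(price=96, qty=2): fills=none; bids=[#1:2@96] asks=[-]
After op 2 [order #2] limit_sell(price=95, qty=8): fills=#1x#2:2@96; bids=[-] asks=[#2:6@95]
After op 3 [order #3] limit_sell(price=96, qty=10): fills=none; bids=[-] asks=[#2:6@95 #3:10@96]
After op 4 [order #4] limit_buy(price=97, qty=1): fills=#4x#2:1@95; bids=[-] asks=[#2:5@95 #3:10@96]
After op 5 [order #5] limit_sell(price=97, qty=7): fills=none; bids=[-] asks=[#2:5@95 #3:10@96 #5:7@97]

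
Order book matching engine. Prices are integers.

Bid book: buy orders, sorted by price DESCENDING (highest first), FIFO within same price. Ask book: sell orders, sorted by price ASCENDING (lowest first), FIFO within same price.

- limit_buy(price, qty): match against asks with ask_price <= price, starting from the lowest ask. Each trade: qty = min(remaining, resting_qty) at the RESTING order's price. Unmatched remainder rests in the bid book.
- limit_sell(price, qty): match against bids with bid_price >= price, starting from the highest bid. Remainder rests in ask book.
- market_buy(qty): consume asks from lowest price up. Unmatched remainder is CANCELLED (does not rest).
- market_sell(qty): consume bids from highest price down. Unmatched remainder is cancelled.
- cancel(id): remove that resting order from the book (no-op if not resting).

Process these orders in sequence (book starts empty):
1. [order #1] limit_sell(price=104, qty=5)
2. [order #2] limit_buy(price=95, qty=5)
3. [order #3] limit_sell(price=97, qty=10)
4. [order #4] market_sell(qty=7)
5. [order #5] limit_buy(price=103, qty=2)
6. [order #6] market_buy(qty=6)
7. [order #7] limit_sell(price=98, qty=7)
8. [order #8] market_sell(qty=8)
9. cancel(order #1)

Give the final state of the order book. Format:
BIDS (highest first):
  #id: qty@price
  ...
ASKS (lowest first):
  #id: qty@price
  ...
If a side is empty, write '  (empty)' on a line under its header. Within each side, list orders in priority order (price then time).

Answer: BIDS (highest first):
  (empty)
ASKS (lowest first):
  #3: 2@97
  #7: 7@98

Derivation:
After op 1 [order #1] limit_sell(price=104, qty=5): fills=none; bids=[-] asks=[#1:5@104]
After op 2 [order #2] limit_buy(price=95, qty=5): fills=none; bids=[#2:5@95] asks=[#1:5@104]
After op 3 [order #3] limit_sell(price=97, qty=10): fills=none; bids=[#2:5@95] asks=[#3:10@97 #1:5@104]
After op 4 [order #4] market_sell(qty=7): fills=#2x#4:5@95; bids=[-] asks=[#3:10@97 #1:5@104]
After op 5 [order #5] limit_buy(price=103, qty=2): fills=#5x#3:2@97; bids=[-] asks=[#3:8@97 #1:5@104]
After op 6 [order #6] market_buy(qty=6): fills=#6x#3:6@97; bids=[-] asks=[#3:2@97 #1:5@104]
After op 7 [order #7] limit_sell(price=98, qty=7): fills=none; bids=[-] asks=[#3:2@97 #7:7@98 #1:5@104]
After op 8 [order #8] market_sell(qty=8): fills=none; bids=[-] asks=[#3:2@97 #7:7@98 #1:5@104]
After op 9 cancel(order #1): fills=none; bids=[-] asks=[#3:2@97 #7:7@98]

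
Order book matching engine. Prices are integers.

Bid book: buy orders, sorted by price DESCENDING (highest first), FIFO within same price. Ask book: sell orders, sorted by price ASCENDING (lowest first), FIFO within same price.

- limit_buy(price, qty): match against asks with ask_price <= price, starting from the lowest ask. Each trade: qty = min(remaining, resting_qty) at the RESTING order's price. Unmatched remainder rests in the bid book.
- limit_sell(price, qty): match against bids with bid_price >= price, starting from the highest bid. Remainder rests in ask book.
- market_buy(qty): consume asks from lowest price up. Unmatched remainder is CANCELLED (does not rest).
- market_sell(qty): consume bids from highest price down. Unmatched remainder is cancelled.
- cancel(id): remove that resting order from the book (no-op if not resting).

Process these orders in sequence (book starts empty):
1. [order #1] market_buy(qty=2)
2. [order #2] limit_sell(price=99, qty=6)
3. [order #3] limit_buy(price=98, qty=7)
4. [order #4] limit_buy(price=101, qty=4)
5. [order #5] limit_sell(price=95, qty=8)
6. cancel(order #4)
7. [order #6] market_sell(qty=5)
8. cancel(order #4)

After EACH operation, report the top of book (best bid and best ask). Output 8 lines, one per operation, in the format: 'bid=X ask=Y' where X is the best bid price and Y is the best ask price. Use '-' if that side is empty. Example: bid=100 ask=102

Answer: bid=- ask=-
bid=- ask=99
bid=98 ask=99
bid=98 ask=99
bid=- ask=95
bid=- ask=95
bid=- ask=95
bid=- ask=95

Derivation:
After op 1 [order #1] market_buy(qty=2): fills=none; bids=[-] asks=[-]
After op 2 [order #2] limit_sell(price=99, qty=6): fills=none; bids=[-] asks=[#2:6@99]
After op 3 [order #3] limit_buy(price=98, qty=7): fills=none; bids=[#3:7@98] asks=[#2:6@99]
After op 4 [order #4] limit_buy(price=101, qty=4): fills=#4x#2:4@99; bids=[#3:7@98] asks=[#2:2@99]
After op 5 [order #5] limit_sell(price=95, qty=8): fills=#3x#5:7@98; bids=[-] asks=[#5:1@95 #2:2@99]
After op 6 cancel(order #4): fills=none; bids=[-] asks=[#5:1@95 #2:2@99]
After op 7 [order #6] market_sell(qty=5): fills=none; bids=[-] asks=[#5:1@95 #2:2@99]
After op 8 cancel(order #4): fills=none; bids=[-] asks=[#5:1@95 #2:2@99]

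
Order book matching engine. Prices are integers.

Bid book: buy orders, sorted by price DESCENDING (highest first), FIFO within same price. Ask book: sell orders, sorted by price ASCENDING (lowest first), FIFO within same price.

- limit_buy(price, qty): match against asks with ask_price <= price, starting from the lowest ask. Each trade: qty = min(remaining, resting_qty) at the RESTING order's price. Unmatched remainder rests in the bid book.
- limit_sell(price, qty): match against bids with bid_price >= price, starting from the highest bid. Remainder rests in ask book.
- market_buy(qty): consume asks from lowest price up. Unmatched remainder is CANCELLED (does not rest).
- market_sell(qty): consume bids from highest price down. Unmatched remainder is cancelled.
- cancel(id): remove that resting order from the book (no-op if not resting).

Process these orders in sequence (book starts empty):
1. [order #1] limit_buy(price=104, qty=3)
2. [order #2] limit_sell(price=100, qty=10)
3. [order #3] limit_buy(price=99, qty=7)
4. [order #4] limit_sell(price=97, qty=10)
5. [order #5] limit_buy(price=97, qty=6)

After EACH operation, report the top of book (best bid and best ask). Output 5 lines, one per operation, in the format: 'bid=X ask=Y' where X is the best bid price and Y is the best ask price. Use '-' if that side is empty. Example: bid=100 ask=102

After op 1 [order #1] limit_buy(price=104, qty=3): fills=none; bids=[#1:3@104] asks=[-]
After op 2 [order #2] limit_sell(price=100, qty=10): fills=#1x#2:3@104; bids=[-] asks=[#2:7@100]
After op 3 [order #3] limit_buy(price=99, qty=7): fills=none; bids=[#3:7@99] asks=[#2:7@100]
After op 4 [order #4] limit_sell(price=97, qty=10): fills=#3x#4:7@99; bids=[-] asks=[#4:3@97 #2:7@100]
After op 5 [order #5] limit_buy(price=97, qty=6): fills=#5x#4:3@97; bids=[#5:3@97] asks=[#2:7@100]

Answer: bid=104 ask=-
bid=- ask=100
bid=99 ask=100
bid=- ask=97
bid=97 ask=100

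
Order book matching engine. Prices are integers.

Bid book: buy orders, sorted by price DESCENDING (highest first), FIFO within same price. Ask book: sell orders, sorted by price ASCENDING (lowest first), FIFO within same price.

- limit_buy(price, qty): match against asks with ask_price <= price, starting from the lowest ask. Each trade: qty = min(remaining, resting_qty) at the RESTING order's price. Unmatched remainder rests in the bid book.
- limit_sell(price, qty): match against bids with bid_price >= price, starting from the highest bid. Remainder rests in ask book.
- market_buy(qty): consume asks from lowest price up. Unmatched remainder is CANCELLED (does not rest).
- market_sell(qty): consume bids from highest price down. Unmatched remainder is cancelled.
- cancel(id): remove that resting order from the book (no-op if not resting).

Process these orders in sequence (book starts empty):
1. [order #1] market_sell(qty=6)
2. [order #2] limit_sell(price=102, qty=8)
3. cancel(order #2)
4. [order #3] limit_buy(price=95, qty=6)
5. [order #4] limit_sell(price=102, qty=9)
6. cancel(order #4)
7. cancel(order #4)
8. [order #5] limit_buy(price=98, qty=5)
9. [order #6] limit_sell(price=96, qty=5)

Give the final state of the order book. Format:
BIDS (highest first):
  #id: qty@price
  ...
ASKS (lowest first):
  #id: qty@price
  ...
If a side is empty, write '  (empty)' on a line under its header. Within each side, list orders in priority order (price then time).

After op 1 [order #1] market_sell(qty=6): fills=none; bids=[-] asks=[-]
After op 2 [order #2] limit_sell(price=102, qty=8): fills=none; bids=[-] asks=[#2:8@102]
After op 3 cancel(order #2): fills=none; bids=[-] asks=[-]
After op 4 [order #3] limit_buy(price=95, qty=6): fills=none; bids=[#3:6@95] asks=[-]
After op 5 [order #4] limit_sell(price=102, qty=9): fills=none; bids=[#3:6@95] asks=[#4:9@102]
After op 6 cancel(order #4): fills=none; bids=[#3:6@95] asks=[-]
After op 7 cancel(order #4): fills=none; bids=[#3:6@95] asks=[-]
After op 8 [order #5] limit_buy(price=98, qty=5): fills=none; bids=[#5:5@98 #3:6@95] asks=[-]
After op 9 [order #6] limit_sell(price=96, qty=5): fills=#5x#6:5@98; bids=[#3:6@95] asks=[-]

Answer: BIDS (highest first):
  #3: 6@95
ASKS (lowest first):
  (empty)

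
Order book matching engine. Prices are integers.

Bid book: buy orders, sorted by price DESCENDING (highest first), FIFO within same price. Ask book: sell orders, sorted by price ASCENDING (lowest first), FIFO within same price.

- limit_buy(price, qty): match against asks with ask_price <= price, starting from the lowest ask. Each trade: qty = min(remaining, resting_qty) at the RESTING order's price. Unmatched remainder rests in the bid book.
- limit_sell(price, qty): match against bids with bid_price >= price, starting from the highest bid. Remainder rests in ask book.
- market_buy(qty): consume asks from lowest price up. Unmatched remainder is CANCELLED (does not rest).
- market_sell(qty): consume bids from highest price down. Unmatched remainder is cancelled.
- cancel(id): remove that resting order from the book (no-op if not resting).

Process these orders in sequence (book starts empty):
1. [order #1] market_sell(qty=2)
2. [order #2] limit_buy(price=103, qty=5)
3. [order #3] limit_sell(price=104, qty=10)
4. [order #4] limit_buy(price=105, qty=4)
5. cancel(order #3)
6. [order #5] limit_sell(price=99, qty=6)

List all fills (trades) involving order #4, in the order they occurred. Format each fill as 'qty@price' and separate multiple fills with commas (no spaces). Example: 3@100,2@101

Answer: 4@104

Derivation:
After op 1 [order #1] market_sell(qty=2): fills=none; bids=[-] asks=[-]
After op 2 [order #2] limit_buy(price=103, qty=5): fills=none; bids=[#2:5@103] asks=[-]
After op 3 [order #3] limit_sell(price=104, qty=10): fills=none; bids=[#2:5@103] asks=[#3:10@104]
After op 4 [order #4] limit_buy(price=105, qty=4): fills=#4x#3:4@104; bids=[#2:5@103] asks=[#3:6@104]
After op 5 cancel(order #3): fills=none; bids=[#2:5@103] asks=[-]
After op 6 [order #5] limit_sell(price=99, qty=6): fills=#2x#5:5@103; bids=[-] asks=[#5:1@99]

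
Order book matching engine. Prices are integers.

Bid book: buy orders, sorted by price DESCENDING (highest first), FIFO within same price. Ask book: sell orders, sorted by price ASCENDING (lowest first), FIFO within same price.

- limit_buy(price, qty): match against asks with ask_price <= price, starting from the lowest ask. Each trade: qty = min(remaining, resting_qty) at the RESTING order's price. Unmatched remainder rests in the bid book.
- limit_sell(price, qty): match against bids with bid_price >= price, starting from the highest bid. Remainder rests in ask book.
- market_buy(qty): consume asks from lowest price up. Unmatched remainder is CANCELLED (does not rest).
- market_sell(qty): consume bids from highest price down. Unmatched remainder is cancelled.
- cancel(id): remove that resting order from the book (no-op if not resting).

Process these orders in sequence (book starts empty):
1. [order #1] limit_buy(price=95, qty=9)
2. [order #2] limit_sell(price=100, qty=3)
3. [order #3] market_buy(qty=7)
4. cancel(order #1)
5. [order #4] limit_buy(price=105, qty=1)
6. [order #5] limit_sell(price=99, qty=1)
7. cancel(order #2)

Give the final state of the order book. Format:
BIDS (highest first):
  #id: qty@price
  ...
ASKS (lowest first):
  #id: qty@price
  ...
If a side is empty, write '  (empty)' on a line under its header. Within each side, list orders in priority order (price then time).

After op 1 [order #1] limit_buy(price=95, qty=9): fills=none; bids=[#1:9@95] asks=[-]
After op 2 [order #2] limit_sell(price=100, qty=3): fills=none; bids=[#1:9@95] asks=[#2:3@100]
After op 3 [order #3] market_buy(qty=7): fills=#3x#2:3@100; bids=[#1:9@95] asks=[-]
After op 4 cancel(order #1): fills=none; bids=[-] asks=[-]
After op 5 [order #4] limit_buy(price=105, qty=1): fills=none; bids=[#4:1@105] asks=[-]
After op 6 [order #5] limit_sell(price=99, qty=1): fills=#4x#5:1@105; bids=[-] asks=[-]
After op 7 cancel(order #2): fills=none; bids=[-] asks=[-]

Answer: BIDS (highest first):
  (empty)
ASKS (lowest first):
  (empty)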